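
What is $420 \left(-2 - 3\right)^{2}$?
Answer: $10500$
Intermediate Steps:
$420 \left(-2 - 3\right)^{2} = 420 \left(-5\right)^{2} = 420 \cdot 25 = 10500$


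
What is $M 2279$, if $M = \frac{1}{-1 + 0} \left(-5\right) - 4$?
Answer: $2279$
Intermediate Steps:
$M = 1$ ($M = \frac{1}{-1} \left(-5\right) - 4 = \left(-1\right) \left(-5\right) - 4 = 5 - 4 = 1$)
$M 2279 = 1 \cdot 2279 = 2279$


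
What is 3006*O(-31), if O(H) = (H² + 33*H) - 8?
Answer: -210420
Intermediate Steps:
O(H) = -8 + H² + 33*H
3006*O(-31) = 3006*(-8 + (-31)² + 33*(-31)) = 3006*(-8 + 961 - 1023) = 3006*(-70) = -210420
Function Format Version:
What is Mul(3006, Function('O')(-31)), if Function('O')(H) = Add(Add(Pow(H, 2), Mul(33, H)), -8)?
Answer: -210420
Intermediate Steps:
Function('O')(H) = Add(-8, Pow(H, 2), Mul(33, H))
Mul(3006, Function('O')(-31)) = Mul(3006, Add(-8, Pow(-31, 2), Mul(33, -31))) = Mul(3006, Add(-8, 961, -1023)) = Mul(3006, -70) = -210420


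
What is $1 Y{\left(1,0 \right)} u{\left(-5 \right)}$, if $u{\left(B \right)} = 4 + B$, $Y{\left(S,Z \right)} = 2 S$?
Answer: $-2$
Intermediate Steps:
$1 Y{\left(1,0 \right)} u{\left(-5 \right)} = 1 \cdot 2 \cdot 1 \left(4 - 5\right) = 1 \cdot 2 \left(-1\right) = 2 \left(-1\right) = -2$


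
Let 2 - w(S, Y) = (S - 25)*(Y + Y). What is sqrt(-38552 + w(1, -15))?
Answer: I*sqrt(39270) ≈ 198.17*I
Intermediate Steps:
w(S, Y) = 2 - 2*Y*(-25 + S) (w(S, Y) = 2 - (S - 25)*(Y + Y) = 2 - (-25 + S)*2*Y = 2 - 2*Y*(-25 + S))
sqrt(-38552 + w(1, -15)) = sqrt(-38552 + (2 + 50*(-15) - 2*1*(-15))) = sqrt(-38552 + (2 - 750 + 30)) = sqrt(-38552 - 718) = sqrt(-39270) = I*sqrt(39270)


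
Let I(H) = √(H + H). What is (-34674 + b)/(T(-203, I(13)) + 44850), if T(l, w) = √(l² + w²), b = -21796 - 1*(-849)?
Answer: -166306790/134098751 + 55621*√41235/2011481265 ≈ -1.2346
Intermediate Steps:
b = -20947 (b = -21796 + 849 = -20947)
I(H) = √2*√H (I(H) = √(2*H) = √2*√H)
(-34674 + b)/(T(-203, I(13)) + 44850) = (-34674 - 20947)/(√((-203)² + (√2*√13)²) + 44850) = -55621/(√(41209 + (√26)²) + 44850) = -55621/(√(41209 + 26) + 44850) = -55621/(√41235 + 44850) = -55621/(44850 + √41235)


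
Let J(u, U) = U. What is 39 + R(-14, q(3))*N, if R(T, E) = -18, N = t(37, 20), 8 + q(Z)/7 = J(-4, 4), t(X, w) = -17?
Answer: 345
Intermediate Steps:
q(Z) = -28 (q(Z) = -56 + 7*4 = -56 + 28 = -28)
N = -17
39 + R(-14, q(3))*N = 39 - 18*(-17) = 39 + 306 = 345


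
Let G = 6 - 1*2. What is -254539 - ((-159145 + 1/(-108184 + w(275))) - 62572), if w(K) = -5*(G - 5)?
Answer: -3550651137/108179 ≈ -32822.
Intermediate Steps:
G = 4 (G = 6 - 2 = 4)
w(K) = 5 (w(K) = -5*(4 - 5) = -5*(-1) = 5)
-254539 - ((-159145 + 1/(-108184 + w(275))) - 62572) = -254539 - ((-159145 + 1/(-108184 + 5)) - 62572) = -254539 - ((-159145 + 1/(-108179)) - 62572) = -254539 - ((-159145 - 1/108179) - 62572) = -254539 - (-17216146956/108179 - 62572) = -254539 - 1*(-23985123344/108179) = -254539 + 23985123344/108179 = -3550651137/108179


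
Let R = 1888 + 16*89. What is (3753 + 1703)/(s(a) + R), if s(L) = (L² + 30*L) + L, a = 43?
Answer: 2728/3247 ≈ 0.84016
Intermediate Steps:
s(L) = L² + 31*L
R = 3312 (R = 1888 + 1424 = 3312)
(3753 + 1703)/(s(a) + R) = (3753 + 1703)/(43*(31 + 43) + 3312) = 5456/(43*74 + 3312) = 5456/(3182 + 3312) = 5456/6494 = 5456*(1/6494) = 2728/3247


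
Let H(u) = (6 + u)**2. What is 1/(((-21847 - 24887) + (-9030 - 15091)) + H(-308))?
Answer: 1/20349 ≈ 4.9142e-5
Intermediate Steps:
1/(((-21847 - 24887) + (-9030 - 15091)) + H(-308)) = 1/(((-21847 - 24887) + (-9030 - 15091)) + (6 - 308)**2) = 1/((-46734 - 24121) + (-302)**2) = 1/(-70855 + 91204) = 1/20349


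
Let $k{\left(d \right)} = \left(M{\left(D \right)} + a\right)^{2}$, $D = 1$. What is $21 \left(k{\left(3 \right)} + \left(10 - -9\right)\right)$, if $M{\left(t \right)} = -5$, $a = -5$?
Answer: $2499$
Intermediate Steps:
$k{\left(d \right)} = 100$ ($k{\left(d \right)} = \left(-5 - 5\right)^{2} = \left(-10\right)^{2} = 100$)
$21 \left(k{\left(3 \right)} + \left(10 - -9\right)\right) = 21 \left(100 + \left(10 - -9\right)\right) = 21 \left(100 + \left(10 + 9\right)\right) = 21 \left(100 + 19\right) = 21 \cdot 119 = 2499$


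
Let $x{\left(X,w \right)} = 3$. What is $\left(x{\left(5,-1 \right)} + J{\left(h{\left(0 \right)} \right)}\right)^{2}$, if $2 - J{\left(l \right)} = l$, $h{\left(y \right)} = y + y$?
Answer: $25$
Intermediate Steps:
$h{\left(y \right)} = 2 y$
$J{\left(l \right)} = 2 - l$
$\left(x{\left(5,-1 \right)} + J{\left(h{\left(0 \right)} \right)}\right)^{2} = \left(3 + \left(2 - 2 \cdot 0\right)\right)^{2} = \left(3 + \left(2 - 0\right)\right)^{2} = \left(3 + \left(2 + 0\right)\right)^{2} = \left(3 + 2\right)^{2} = 5^{2} = 25$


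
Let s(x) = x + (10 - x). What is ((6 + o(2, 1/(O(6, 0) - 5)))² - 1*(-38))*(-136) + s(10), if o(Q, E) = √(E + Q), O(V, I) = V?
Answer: -10462 - 1632*√3 ≈ -13289.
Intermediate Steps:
s(x) = 10
((6 + o(2, 1/(O(6, 0) - 5)))² - 1*(-38))*(-136) + s(10) = ((6 + √(1/(6 - 5) + 2))² - 1*(-38))*(-136) + 10 = ((6 + √(1/1 + 2))² + 38)*(-136) + 10 = ((6 + √(1 + 2))² + 38)*(-136) + 10 = ((6 + √3)² + 38)*(-136) + 10 = (38 + (6 + √3)²)*(-136) + 10 = (-5168 - 136*(6 + √3)²) + 10 = -5158 - 136*(6 + √3)²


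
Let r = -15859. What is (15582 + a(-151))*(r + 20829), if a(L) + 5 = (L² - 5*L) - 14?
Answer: 194421430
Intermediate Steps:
a(L) = -19 + L² - 5*L (a(L) = -5 + ((L² - 5*L) - 14) = -5 + (-14 + L² - 5*L) = -19 + L² - 5*L)
(15582 + a(-151))*(r + 20829) = (15582 + (-19 + (-151)² - 5*(-151)))*(-15859 + 20829) = (15582 + (-19 + 22801 + 755))*4970 = (15582 + 23537)*4970 = 39119*4970 = 194421430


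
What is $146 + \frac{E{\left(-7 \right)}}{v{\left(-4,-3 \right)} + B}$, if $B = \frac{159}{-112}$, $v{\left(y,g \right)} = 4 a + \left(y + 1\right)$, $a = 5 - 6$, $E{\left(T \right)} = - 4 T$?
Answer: $\frac{134542}{943} \approx 142.67$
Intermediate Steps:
$a = -1$ ($a = 5 - 6 = -1$)
$v{\left(y,g \right)} = -3 + y$ ($v{\left(y,g \right)} = 4 \left(-1\right) + \left(y + 1\right) = -4 + \left(1 + y\right) = -3 + y$)
$B = - \frac{159}{112}$ ($B = 159 \left(- \frac{1}{112}\right) = - \frac{159}{112} \approx -1.4196$)
$146 + \frac{E{\left(-7 \right)}}{v{\left(-4,-3 \right)} + B} = 146 + \frac{\left(-4\right) \left(-7\right)}{\left(-3 - 4\right) - \frac{159}{112}} = 146 + \frac{1}{-7 - \frac{159}{112}} \cdot 28 = 146 + \frac{1}{- \frac{943}{112}} \cdot 28 = 146 - \frac{3136}{943} = \frac{134542}{943}$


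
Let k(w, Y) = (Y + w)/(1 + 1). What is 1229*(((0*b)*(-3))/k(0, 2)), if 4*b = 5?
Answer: 0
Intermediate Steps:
k(w, Y) = Y/2 + w/2 (k(w, Y) = (Y + w)/2 = (Y + w)*(½) = Y/2 + w/2)
b = 5/4 (b = (¼)*5 = 5/4 ≈ 1.2500)
1229*(((0*b)*(-3))/k(0, 2)) = 1229*(((0*(5/4))*(-3))/((½)*2 + (½)*0)) = 1229*((0*(-3))/(1 + 0)) = 1229*(0/1) = 1229*(0*1) = 1229*0 = 0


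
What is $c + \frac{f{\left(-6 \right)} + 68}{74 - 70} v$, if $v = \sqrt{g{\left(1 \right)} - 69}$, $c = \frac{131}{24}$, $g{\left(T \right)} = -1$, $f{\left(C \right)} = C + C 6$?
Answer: $\frac{131}{24} + \frac{13 i \sqrt{70}}{2} \approx 5.4583 + 54.383 i$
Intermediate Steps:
$f{\left(C \right)} = 7 C$ ($f{\left(C \right)} = C + 6 C = 7 C$)
$c = \frac{131}{24}$ ($c = 131 \cdot \frac{1}{24} = \frac{131}{24} \approx 5.4583$)
$v = i \sqrt{70}$ ($v = \sqrt{-1 - 69} = \sqrt{-70} = i \sqrt{70} \approx 8.3666 i$)
$c + \frac{f{\left(-6 \right)} + 68}{74 - 70} v = \frac{131}{24} + \frac{7 \left(-6\right) + 68}{74 - 70} i \sqrt{70} = \frac{131}{24} + \frac{-42 + 68}{4} i \sqrt{70} = \frac{131}{24} + 26 \cdot \frac{1}{4} i \sqrt{70} = \frac{131}{24} + \frac{13 i \sqrt{70}}{2}$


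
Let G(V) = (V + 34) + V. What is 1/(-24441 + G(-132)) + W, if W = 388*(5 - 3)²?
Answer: 38289391/24671 ≈ 1552.0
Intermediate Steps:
G(V) = 34 + 2*V (G(V) = (34 + V) + V = 34 + 2*V)
W = 1552 (W = 388*2² = 388*4 = 1552)
1/(-24441 + G(-132)) + W = 1/(-24441 + (34 + 2*(-132))) + 1552 = 1/(-24441 + (34 - 264)) + 1552 = 1/(-24441 - 230) + 1552 = 1/(-24671) + 1552 = -1/24671 + 1552 = 38289391/24671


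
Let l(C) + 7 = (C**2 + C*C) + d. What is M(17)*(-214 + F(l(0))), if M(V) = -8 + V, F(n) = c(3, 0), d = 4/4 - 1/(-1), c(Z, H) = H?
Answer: -1926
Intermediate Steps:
d = 2 (d = 4*(1/4) - 1*(-1) = 1 + 1 = 2)
l(C) = -5 + 2*C**2 (l(C) = -7 + ((C**2 + C*C) + 2) = -7 + ((C**2 + C**2) + 2) = -7 + (2*C**2 + 2) = -7 + (2 + 2*C**2) = -5 + 2*C**2)
F(n) = 0
M(17)*(-214 + F(l(0))) = (-8 + 17)*(-214 + 0) = 9*(-214) = -1926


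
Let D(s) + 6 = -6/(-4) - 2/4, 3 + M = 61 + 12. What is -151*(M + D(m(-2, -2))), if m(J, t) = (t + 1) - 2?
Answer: -9815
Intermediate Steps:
m(J, t) = -1 + t (m(J, t) = (1 + t) - 2 = -1 + t)
M = 70 (M = -3 + (61 + 12) = -3 + 73 = 70)
D(s) = -5 (D(s) = -6 + (-6/(-4) - 2/4) = -6 + (-6*(-¼) - 2*¼) = -6 + (3/2 - ½) = -6 + 1 = -5)
-151*(M + D(m(-2, -2))) = -151*(70 - 5) = -151*65 = -9815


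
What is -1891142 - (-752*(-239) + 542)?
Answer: -2071412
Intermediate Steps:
-1891142 - (-752*(-239) + 542) = -1891142 - (179728 + 542) = -1891142 - 1*180270 = -1891142 - 180270 = -2071412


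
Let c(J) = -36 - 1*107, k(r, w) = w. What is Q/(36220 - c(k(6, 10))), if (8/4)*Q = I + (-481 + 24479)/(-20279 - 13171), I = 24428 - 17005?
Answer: 62068838/608171175 ≈ 0.10206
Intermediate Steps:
c(J) = -143 (c(J) = -36 - 107 = -143)
I = 7423
Q = 62068838/16725 (Q = (7423 + (-481 + 24479)/(-20279 - 13171))/2 = (7423 + 23998/(-33450))/2 = (7423 + 23998*(-1/33450))/2 = (7423 - 11999/16725)/2 = (1/2)*(124137676/16725) = 62068838/16725 ≈ 3711.1)
Q/(36220 - c(k(6, 10))) = 62068838/(16725*(36220 - 1*(-143))) = 62068838/(16725*(36220 + 143)) = (62068838/16725)/36363 = (62068838/16725)*(1/36363) = 62068838/608171175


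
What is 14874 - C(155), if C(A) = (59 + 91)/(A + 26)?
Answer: 2692044/181 ≈ 14873.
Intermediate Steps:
C(A) = 150/(26 + A)
14874 - C(155) = 14874 - 150/(26 + 155) = 14874 - 150/181 = 2692044/181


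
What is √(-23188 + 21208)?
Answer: 6*I*√55 ≈ 44.497*I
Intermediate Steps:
√(-23188 + 21208) = √(-1980) = 6*I*√55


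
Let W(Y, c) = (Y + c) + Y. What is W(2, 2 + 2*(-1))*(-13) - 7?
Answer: -59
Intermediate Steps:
W(Y, c) = c + 2*Y
W(2, 2 + 2*(-1))*(-13) - 7 = ((2 + 2*(-1)) + 2*2)*(-13) - 7 = ((2 - 2) + 4)*(-13) - 7 = (0 + 4)*(-13) - 7 = 4*(-13) - 7 = -52 - 7 = -59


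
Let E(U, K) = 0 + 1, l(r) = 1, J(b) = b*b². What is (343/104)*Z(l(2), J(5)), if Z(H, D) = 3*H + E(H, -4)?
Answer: 343/26 ≈ 13.192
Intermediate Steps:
J(b) = b³
E(U, K) = 1
Z(H, D) = 1 + 3*H (Z(H, D) = 3*H + 1 = 1 + 3*H)
(343/104)*Z(l(2), J(5)) = (343/104)*(1 + 3*1) = (343*(1/104))*(1 + 3) = (343/104)*4 = 343/26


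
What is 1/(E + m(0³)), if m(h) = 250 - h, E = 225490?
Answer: 1/225740 ≈ 4.4299e-6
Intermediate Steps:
1/(E + m(0³)) = 1/(225490 + (250 - 1*0³)) = 1/(225490 + (250 - 1*0)) = 1/(225490 + (250 + 0)) = 1/(225490 + 250) = 1/225740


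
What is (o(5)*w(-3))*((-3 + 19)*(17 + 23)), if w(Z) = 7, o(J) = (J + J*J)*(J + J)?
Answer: 1344000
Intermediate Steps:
o(J) = 2*J*(J + J²) (o(J) = (J + J²)*(2*J) = 2*J*(J + J²))
(o(5)*w(-3))*((-3 + 19)*(17 + 23)) = ((2*5²*(1 + 5))*7)*((-3 + 19)*(17 + 23)) = ((2*25*6)*7)*(16*40) = (300*7)*640 = 2100*640 = 1344000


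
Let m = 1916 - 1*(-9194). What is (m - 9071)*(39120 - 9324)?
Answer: 60754044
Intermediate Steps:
m = 11110 (m = 1916 + 9194 = 11110)
(m - 9071)*(39120 - 9324) = (11110 - 9071)*(39120 - 9324) = 2039*29796 = 60754044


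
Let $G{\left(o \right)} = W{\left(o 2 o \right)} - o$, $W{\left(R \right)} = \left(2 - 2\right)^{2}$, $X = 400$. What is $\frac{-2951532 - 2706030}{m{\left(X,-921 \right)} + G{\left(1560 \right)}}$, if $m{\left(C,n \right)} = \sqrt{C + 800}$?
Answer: $\frac{36774153}{10135} + \frac{942927 \sqrt{3}}{20270} \approx 3709.0$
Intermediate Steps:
$W{\left(R \right)} = 0$ ($W{\left(R \right)} = 0^{2} = 0$)
$m{\left(C,n \right)} = \sqrt{800 + C}$
$G{\left(o \right)} = - o$ ($G{\left(o \right)} = 0 - o = - o$)
$\frac{-2951532 - 2706030}{m{\left(X,-921 \right)} + G{\left(1560 \right)}} = \frac{-2951532 - 2706030}{\sqrt{800 + 400} - 1560} = - \frac{5657562}{\sqrt{1200} - 1560} = - \frac{5657562}{20 \sqrt{3} - 1560} = - \frac{5657562}{-1560 + 20 \sqrt{3}}$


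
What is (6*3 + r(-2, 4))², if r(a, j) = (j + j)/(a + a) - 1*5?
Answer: 121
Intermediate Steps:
r(a, j) = -5 + j/a (r(a, j) = (2*j)/((2*a)) - 5 = (2*j)*(1/(2*a)) - 5 = j/a - 5 = -5 + j/a)
(6*3 + r(-2, 4))² = (6*3 + (-5 + 4/(-2)))² = (18 + (-5 + 4*(-½)))² = (18 + (-5 - 2))² = (18 - 7)² = 11² = 121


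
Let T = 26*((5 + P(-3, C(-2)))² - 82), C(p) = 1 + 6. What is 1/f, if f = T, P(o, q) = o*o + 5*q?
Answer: 1/60294 ≈ 1.6585e-5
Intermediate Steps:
C(p) = 7
P(o, q) = o² + 5*q
T = 60294 (T = 26*((5 + ((-3)² + 5*7))² - 82) = 26*((5 + (9 + 35))² - 82) = 26*((5 + 44)² - 82) = 26*(49² - 82) = 26*(2401 - 82) = 26*2319 = 60294)
f = 60294
1/f = 1/60294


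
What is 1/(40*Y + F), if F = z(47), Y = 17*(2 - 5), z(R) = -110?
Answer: -1/2150 ≈ -0.00046512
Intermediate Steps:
Y = -51 (Y = 17*(-3) = -51)
F = -110
1/(40*Y + F) = 1/(40*(-51) - 110) = 1/(-2040 - 110) = 1/(-2150) = -1/2150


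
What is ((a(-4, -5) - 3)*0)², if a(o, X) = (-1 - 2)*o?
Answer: 0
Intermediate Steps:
a(o, X) = -3*o
((a(-4, -5) - 3)*0)² = ((-3*(-4) - 3)*0)² = ((12 - 3)*0)² = (9*0)² = 0² = 0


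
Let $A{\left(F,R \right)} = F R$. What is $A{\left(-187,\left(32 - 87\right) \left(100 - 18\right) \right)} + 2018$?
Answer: $845388$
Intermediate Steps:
$A{\left(-187,\left(32 - 87\right) \left(100 - 18\right) \right)} + 2018 = - 187 \left(32 - 87\right) \left(100 - 18\right) + 2018 = - 187 \left(\left(-55\right) 82\right) + 2018 = \left(-187\right) \left(-4510\right) + 2018 = 843370 + 2018 = 845388$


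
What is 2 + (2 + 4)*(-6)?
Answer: -34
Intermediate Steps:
2 + (2 + 4)*(-6) = 2 + 6*(-6) = 2 - 36 = -34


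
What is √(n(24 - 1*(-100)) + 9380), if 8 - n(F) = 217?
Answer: 3*√1019 ≈ 95.765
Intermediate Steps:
n(F) = -209 (n(F) = 8 - 1*217 = 8 - 217 = -209)
√(n(24 - 1*(-100)) + 9380) = √(-209 + 9380) = √9171 = 3*√1019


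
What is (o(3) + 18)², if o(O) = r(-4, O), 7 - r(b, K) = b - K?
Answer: 1024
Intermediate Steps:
r(b, K) = 7 + K - b (r(b, K) = 7 - (b - K) = 7 + (K - b) = 7 + K - b)
o(O) = 11 + O (o(O) = 7 + O - 1*(-4) = 7 + O + 4 = 11 + O)
(o(3) + 18)² = ((11 + 3) + 18)² = (14 + 18)² = 32² = 1024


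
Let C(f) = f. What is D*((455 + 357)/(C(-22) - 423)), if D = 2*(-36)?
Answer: 58464/445 ≈ 131.38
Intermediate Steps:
D = -72
D*((455 + 357)/(C(-22) - 423)) = -72*(455 + 357)/(-22 - 423) = -58464/(-445) = -58464*(-1)/445 = -72*(-812/445) = 58464/445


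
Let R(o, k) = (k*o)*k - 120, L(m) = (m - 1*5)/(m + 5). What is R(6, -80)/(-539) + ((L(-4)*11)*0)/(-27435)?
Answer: -3480/49 ≈ -71.020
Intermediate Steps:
L(m) = (-5 + m)/(5 + m) (L(m) = (m - 5)/(5 + m) = (-5 + m)/(5 + m))
R(o, k) = -120 + o*k² (R(o, k) = o*k² - 120 = -120 + o*k²)
R(6, -80)/(-539) + ((L(-4)*11)*0)/(-27435) = (-120 + 6*(-80)²)/(-539) + ((((-5 - 4)/(5 - 4))*11)*0)/(-27435) = (-120 + 6*6400)*(-1/539) + (((-9/1)*11)*0)*(-1/27435) = (-120 + 38400)*(-1/539) + (((1*(-9))*11)*0)*(-1/27435) = 38280*(-1/539) + (-9*11*0)*(-1/27435) = -3480/49 - 99*0*(-1/27435) = -3480/49 + 0*(-1/27435) = -3480/49 + 0 = -3480/49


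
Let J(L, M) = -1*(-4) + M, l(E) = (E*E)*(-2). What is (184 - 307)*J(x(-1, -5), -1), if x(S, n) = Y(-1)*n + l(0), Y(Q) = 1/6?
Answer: -369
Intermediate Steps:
Y(Q) = ⅙
l(E) = -2*E² (l(E) = E²*(-2) = -2*E²)
x(S, n) = n/6 (x(S, n) = n/6 - 2*0² = n/6 - 2*0 = n/6 + 0 = n/6)
J(L, M) = 4 + M
(184 - 307)*J(x(-1, -5), -1) = (184 - 307)*(4 - 1) = -123*3 = -369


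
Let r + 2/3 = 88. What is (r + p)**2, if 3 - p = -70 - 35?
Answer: 343396/9 ≈ 38155.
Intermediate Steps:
r = 262/3 (r = -2/3 + 88 = 262/3 ≈ 87.333)
p = 108 (p = 3 - (-70 - 35) = 3 - 1*(-105) = 3 + 105 = 108)
(r + p)**2 = (262/3 + 108)**2 = (586/3)**2 = 343396/9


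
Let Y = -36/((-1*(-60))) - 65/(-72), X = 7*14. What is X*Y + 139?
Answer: 30361/180 ≈ 168.67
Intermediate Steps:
X = 98
Y = 109/360 (Y = -36/60 - 65*(-1/72) = -36*1/60 + 65/72 = -⅗ + 65/72 = 109/360 ≈ 0.30278)
X*Y + 139 = 98*(109/360) + 139 = 5341/180 + 139 = 30361/180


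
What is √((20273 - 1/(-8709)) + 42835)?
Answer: √4786532353257/8709 ≈ 251.21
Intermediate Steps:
√((20273 - 1/(-8709)) + 42835) = √((20273 - 1*(-1/8709)) + 42835) = √((20273 + 1/8709) + 42835) = √(176557558/8709 + 42835) = √(549607573/8709) = √4786532353257/8709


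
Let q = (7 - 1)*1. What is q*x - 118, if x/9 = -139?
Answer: -7624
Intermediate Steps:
x = -1251 (x = 9*(-139) = -1251)
q = 6 (q = 6*1 = 6)
q*x - 118 = 6*(-1251) - 118 = -7506 - 118 = -7624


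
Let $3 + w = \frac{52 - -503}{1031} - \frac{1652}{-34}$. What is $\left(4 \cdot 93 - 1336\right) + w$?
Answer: $- \frac{16087568}{17527} \approx -917.87$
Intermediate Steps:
$w = \frac{808460}{17527}$ ($w = -3 + \left(\frac{52 - -503}{1031} - \frac{1652}{-34}\right) = -3 + \left(\left(52 + 503\right) \frac{1}{1031} - - \frac{826}{17}\right) = -3 + \left(555 \cdot \frac{1}{1031} + \frac{826}{17}\right) = -3 + \left(\frac{555}{1031} + \frac{826}{17}\right) = -3 + \frac{861041}{17527} = \frac{808460}{17527} \approx 46.127$)
$\left(4 \cdot 93 - 1336\right) + w = \left(4 \cdot 93 - 1336\right) + \frac{808460}{17527} = \left(372 - 1336\right) + \frac{808460}{17527} = -964 + \frac{808460}{17527} = - \frac{16087568}{17527}$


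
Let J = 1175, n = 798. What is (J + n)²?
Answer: 3892729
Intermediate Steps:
(J + n)² = (1175 + 798)² = 1973² = 3892729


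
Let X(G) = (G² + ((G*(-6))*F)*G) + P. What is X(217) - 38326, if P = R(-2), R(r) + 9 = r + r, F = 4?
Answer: -1121386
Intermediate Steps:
R(r) = -9 + 2*r (R(r) = -9 + (r + r) = -9 + 2*r)
P = -13 (P = -9 + 2*(-2) = -9 - 4 = -13)
X(G) = -13 - 23*G² (X(G) = (G² + ((G*(-6))*4)*G) - 13 = (G² + (-6*G*4)*G) - 13 = (G² + (-24*G)*G) - 13 = (G² - 24*G²) - 13 = -23*G² - 13 = -13 - 23*G²)
X(217) - 38326 = (-13 - 23*217²) - 38326 = (-13 - 23*47089) - 38326 = (-13 - 1083047) - 38326 = -1083060 - 38326 = -1121386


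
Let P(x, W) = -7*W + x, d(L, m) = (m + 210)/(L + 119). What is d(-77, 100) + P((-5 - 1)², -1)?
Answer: 1058/21 ≈ 50.381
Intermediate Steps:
d(L, m) = (210 + m)/(119 + L)
P(x, W) = x - 7*W
d(-77, 100) + P((-5 - 1)², -1) = (210 + 100)/(119 - 77) + ((-5 - 1)² - 7*(-1)) = 310/42 + ((-6)² + 7) = (1/42)*310 + (36 + 7) = 155/21 + 43 = 1058/21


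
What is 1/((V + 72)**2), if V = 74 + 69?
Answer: 1/46225 ≈ 2.1633e-5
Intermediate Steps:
V = 143
1/((V + 72)**2) = 1/((143 + 72)**2) = 1/(215**2) = 1/46225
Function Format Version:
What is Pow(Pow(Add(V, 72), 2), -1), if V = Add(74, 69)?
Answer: Rational(1, 46225) ≈ 2.1633e-5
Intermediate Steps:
V = 143
Pow(Pow(Add(V, 72), 2), -1) = Pow(Pow(Add(143, 72), 2), -1) = Pow(Pow(215, 2), -1) = Pow(46225, -1) = Rational(1, 46225)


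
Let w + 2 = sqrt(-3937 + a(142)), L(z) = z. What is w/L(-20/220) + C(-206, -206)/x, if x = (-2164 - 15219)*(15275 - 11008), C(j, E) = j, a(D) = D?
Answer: 1631811948/74173261 - 11*I*sqrt(3795) ≈ 22.0 - 677.64*I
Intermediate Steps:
x = -74173261 (x = -17383*4267 = -74173261)
w = -2 + I*sqrt(3795) (w = -2 + sqrt(-3937 + 142) = -2 + sqrt(-3795) = -2 + I*sqrt(3795) ≈ -2.0 + 61.604*I)
w/L(-20/220) + C(-206, -206)/x = (-2 + I*sqrt(3795))/((-20/220)) - 206/(-74173261) = (-2 + I*sqrt(3795))/((-20*1/220)) - 206*(-1/74173261) = (-2 + I*sqrt(3795))/(-1/11) + 206/74173261 = (-2 + I*sqrt(3795))*(-11) + 206/74173261 = (22 - 11*I*sqrt(3795)) + 206/74173261 = 1631811948/74173261 - 11*I*sqrt(3795)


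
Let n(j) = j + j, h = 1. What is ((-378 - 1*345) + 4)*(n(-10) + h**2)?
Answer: 13661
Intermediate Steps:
n(j) = 2*j
((-378 - 1*345) + 4)*(n(-10) + h**2) = ((-378 - 1*345) + 4)*(2*(-10) + 1**2) = ((-378 - 345) + 4)*(-20 + 1) = (-723 + 4)*(-19) = -719*(-19) = 13661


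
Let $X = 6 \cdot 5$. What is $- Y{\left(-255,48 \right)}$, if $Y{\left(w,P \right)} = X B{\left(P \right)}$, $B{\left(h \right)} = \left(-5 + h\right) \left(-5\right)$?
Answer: $6450$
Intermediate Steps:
$B{\left(h \right)} = 25 - 5 h$
$X = 30$
$Y{\left(w,P \right)} = 750 - 150 P$ ($Y{\left(w,P \right)} = 30 \left(25 - 5 P\right) = 750 - 150 P$)
$- Y{\left(-255,48 \right)} = - (750 - 7200) = \left(-1\right) \left(-6450\right) = 6450$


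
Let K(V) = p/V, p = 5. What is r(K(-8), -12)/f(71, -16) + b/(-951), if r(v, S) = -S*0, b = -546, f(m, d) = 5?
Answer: 182/317 ≈ 0.57413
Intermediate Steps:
K(V) = 5/V
r(v, S) = 0 (r(v, S) = -1*0 = 0)
r(K(-8), -12)/f(71, -16) + b/(-951) = 0/5 - 546/(-951) = 0*(⅕) - 546*(-1/951) = 0 + 182/317 = 182/317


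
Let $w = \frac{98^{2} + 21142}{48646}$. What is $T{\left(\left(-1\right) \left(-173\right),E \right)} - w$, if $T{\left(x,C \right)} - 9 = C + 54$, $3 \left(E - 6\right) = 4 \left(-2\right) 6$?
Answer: $\frac{1273746}{24323} \approx 52.368$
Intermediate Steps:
$E = -10$ ($E = 6 + \frac{4 \left(-2\right) 6}{3} = 6 + \frac{\left(-8\right) 6}{3} = 6 + \frac{1}{3} \left(-48\right) = 6 - 16 = -10$)
$T{\left(x,C \right)} = 63 + C$ ($T{\left(x,C \right)} = 9 + \left(C + 54\right) = 9 + \left(54 + C\right) = 63 + C$)
$w = \frac{15373}{24323}$ ($w = \left(9604 + 21142\right) \frac{1}{48646} = 30746 \cdot \frac{1}{48646} = \frac{15373}{24323} \approx 0.63204$)
$T{\left(\left(-1\right) \left(-173\right),E \right)} - w = \left(63 - 10\right) - \frac{15373}{24323} = 53 - \frac{15373}{24323} = \frac{1273746}{24323}$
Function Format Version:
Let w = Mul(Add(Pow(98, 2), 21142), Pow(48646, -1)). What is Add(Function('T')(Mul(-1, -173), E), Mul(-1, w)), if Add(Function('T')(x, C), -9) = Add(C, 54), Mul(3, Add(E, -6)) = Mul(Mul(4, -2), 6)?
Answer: Rational(1273746, 24323) ≈ 52.368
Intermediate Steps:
E = -10 (E = Add(6, Mul(Rational(1, 3), Mul(Mul(4, -2), 6))) = Add(6, Mul(Rational(1, 3), Mul(-8, 6))) = Add(6, Mul(Rational(1, 3), -48)) = Add(6, -16) = -10)
Function('T')(x, C) = Add(63, C) (Function('T')(x, C) = Add(9, Add(C, 54)) = Add(9, Add(54, C)) = Add(63, C))
w = Rational(15373, 24323) (w = Mul(Add(9604, 21142), Rational(1, 48646)) = Mul(30746, Rational(1, 48646)) = Rational(15373, 24323) ≈ 0.63204)
Add(Function('T')(Mul(-1, -173), E), Mul(-1, w)) = Add(Add(63, -10), Mul(-1, Rational(15373, 24323))) = Add(53, Rational(-15373, 24323)) = Rational(1273746, 24323)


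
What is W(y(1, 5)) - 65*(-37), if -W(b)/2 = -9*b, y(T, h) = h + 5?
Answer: 2585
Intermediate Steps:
y(T, h) = 5 + h
W(b) = 18*b (W(b) = -(-18)*b = 18*b)
W(y(1, 5)) - 65*(-37) = 18*(5 + 5) - 65*(-37) = 18*10 + 2405 = 180 + 2405 = 2585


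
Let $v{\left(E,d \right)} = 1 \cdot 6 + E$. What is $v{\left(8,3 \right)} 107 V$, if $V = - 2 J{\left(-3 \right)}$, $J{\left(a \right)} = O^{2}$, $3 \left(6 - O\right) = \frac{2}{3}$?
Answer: $- \frac{8101184}{81} \approx -1.0001 \cdot 10^{5}$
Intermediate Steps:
$O = \frac{52}{9}$ ($O = 6 - \frac{2 \cdot \frac{1}{3}}{3} = 6 - \frac{2}{9} = \frac{52}{9} \approx 5.7778$)
$J{\left(a \right)} = \frac{2704}{81}$ ($J{\left(a \right)} = \left(\frac{52}{9}\right)^{2} = \frac{2704}{81}$)
$v{\left(E,d \right)} = 6 + E$
$V = - \frac{5408}{81}$ ($V = \left(-2\right) \frac{2704}{81} = - \frac{5408}{81} \approx -66.765$)
$v{\left(8,3 \right)} 107 V = \left(6 + 8\right) 107 \left(- \frac{5408}{81}\right) = 14 \cdot 107 \left(- \frac{5408}{81}\right) = 1498 \left(- \frac{5408}{81}\right) = - \frac{8101184}{81}$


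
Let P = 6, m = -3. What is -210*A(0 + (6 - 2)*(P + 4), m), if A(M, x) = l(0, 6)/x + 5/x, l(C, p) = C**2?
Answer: 350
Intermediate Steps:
A(M, x) = 5/x (A(M, x) = 0**2/x + 5/x = 0/x + 5/x = 0 + 5/x = 5/x)
-210*A(0 + (6 - 2)*(P + 4), m) = -1050/(-3) = -1050*(-1)/3 = -210*(-5/3) = 350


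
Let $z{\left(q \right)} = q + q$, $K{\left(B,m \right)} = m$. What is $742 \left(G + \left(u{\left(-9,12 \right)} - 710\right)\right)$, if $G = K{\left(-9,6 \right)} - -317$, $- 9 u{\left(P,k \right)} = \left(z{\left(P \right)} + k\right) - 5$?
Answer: $- \frac{2576224}{9} \approx -2.8625 \cdot 10^{5}$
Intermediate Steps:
$z{\left(q \right)} = 2 q$
$u{\left(P,k \right)} = \frac{5}{9} - \frac{2 P}{9} - \frac{k}{9}$ ($u{\left(P,k \right)} = - \frac{\left(2 P + k\right) - 5}{9} = - \frac{\left(k + 2 P\right) - 5}{9} = - \frac{-5 + k + 2 P}{9} = \frac{5}{9} - \frac{2 P}{9} - \frac{k}{9}$)
$G = 323$ ($G = 6 - -317 = 6 + 317 = 323$)
$742 \left(G + \left(u{\left(-9,12 \right)} - 710\right)\right) = 742 \left(323 - \frac{6379}{9}\right) = 742 \left(- \frac{3472}{9}\right) = - \frac{2576224}{9}$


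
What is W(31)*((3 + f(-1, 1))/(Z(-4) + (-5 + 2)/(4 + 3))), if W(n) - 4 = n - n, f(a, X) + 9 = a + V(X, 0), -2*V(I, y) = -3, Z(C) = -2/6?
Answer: 231/8 ≈ 28.875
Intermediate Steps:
Z(C) = -1/3 (Z(C) = -2*1/6 = -1/3)
V(I, y) = 3/2 (V(I, y) = -1/2*(-3) = 3/2)
f(a, X) = -15/2 + a (f(a, X) = -9 + (a + 3/2) = -9 + (3/2 + a) = -15/2 + a)
W(n) = 4 (W(n) = 4 + (n - n) = 4 + 0 = 4)
W(31)*((3 + f(-1, 1))/(Z(-4) + (-5 + 2)/(4 + 3))) = 4*((3 + (-15/2 - 1))/(-1/3 + (-5 + 2)/(4 + 3))) = 4*((3 - 17/2)/(-1/3 - 3/7)) = 4*(-11/(2*(-1/3 - 3*1/7))) = 4*(-11/(2*(-1/3 - 3/7))) = 4*(-11/(2*(-16/21))) = 4*(-11/2*(-21/16)) = 4*(231/32) = 231/8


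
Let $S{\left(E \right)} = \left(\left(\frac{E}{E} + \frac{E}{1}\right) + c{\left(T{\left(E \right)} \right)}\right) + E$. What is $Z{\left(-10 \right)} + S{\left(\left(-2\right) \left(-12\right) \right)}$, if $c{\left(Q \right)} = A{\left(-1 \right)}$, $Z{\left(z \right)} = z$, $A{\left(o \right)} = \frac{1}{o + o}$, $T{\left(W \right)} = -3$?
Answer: $\frac{77}{2} \approx 38.5$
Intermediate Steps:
$A{\left(o \right)} = \frac{1}{2 o}$
$c{\left(Q \right)} = - \frac{1}{2}$ ($c{\left(Q \right)} = \frac{1}{2 \left(-1\right)} = \frac{1}{2} \left(-1\right) = - \frac{1}{2}$)
$S{\left(E \right)} = \frac{1}{2} + 2 E$ ($S{\left(E \right)} = \left(\left(\frac{E}{E} + \frac{E}{1}\right) - \frac{1}{2}\right) + E = \left(\left(1 + E 1\right) - \frac{1}{2}\right) + E = \left(\left(1 + E\right) - \frac{1}{2}\right) + E = \left(\frac{1}{2} + E\right) + E = \frac{1}{2} + 2 E$)
$Z{\left(-10 \right)} + S{\left(\left(-2\right) \left(-12\right) \right)} = -10 + \left(\frac{1}{2} + 2 \left(\left(-2\right) \left(-12\right)\right)\right) = -10 + \left(\frac{1}{2} + 2 \cdot 24\right) = -10 + \left(\frac{1}{2} + 48\right) = -10 + \frac{97}{2} = \frac{77}{2}$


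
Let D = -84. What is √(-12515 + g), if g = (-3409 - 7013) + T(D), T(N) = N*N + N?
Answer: I*√15965 ≈ 126.35*I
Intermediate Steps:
T(N) = N + N² (T(N) = N² + N = N + N²)
g = -3450 (g = (-3409 - 7013) - 84*(1 - 84) = -10422 - 84*(-83) = -10422 + 6972 = -3450)
√(-12515 + g) = √(-12515 - 3450) = √(-15965) = I*√15965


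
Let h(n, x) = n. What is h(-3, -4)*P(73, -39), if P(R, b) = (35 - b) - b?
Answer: -339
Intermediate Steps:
P(R, b) = 35 - 2*b
h(-3, -4)*P(73, -39) = -3*(35 - 2*(-39)) = -3*(35 + 78) = -3*113 = -339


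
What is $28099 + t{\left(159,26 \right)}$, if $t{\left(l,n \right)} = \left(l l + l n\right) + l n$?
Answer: $61648$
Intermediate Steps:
$t{\left(l,n \right)} = l^{2} + 2 l n$ ($t{\left(l,n \right)} = \left(l^{2} + l n\right) + l n = l^{2} + 2 l n$)
$28099 + t{\left(159,26 \right)} = 28099 + 159 \left(159 + 2 \cdot 26\right) = 28099 + 159 \left(159 + 52\right) = 28099 + 159 \cdot 211 = 28099 + 33549 = 61648$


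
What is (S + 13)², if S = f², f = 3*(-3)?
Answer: 8836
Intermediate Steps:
f = -9
S = 81 (S = (-9)² = 81)
(S + 13)² = (81 + 13)² = 94² = 8836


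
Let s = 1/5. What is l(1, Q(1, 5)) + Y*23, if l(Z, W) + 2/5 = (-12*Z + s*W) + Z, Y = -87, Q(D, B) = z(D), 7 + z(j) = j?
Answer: -10068/5 ≈ -2013.6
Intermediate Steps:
s = 1/5 ≈ 0.20000
z(j) = -7 + j
Q(D, B) = -7 + D
l(Z, W) = -2/5 - 11*Z + W/5 (l(Z, W) = -2/5 + ((-12*Z + W/5) + Z) = -2/5 + (-11*Z + W/5) = -2/5 - 11*Z + W/5)
l(1, Q(1, 5)) + Y*23 = (-2/5 - 11*1 + (-7 + 1)/5) - 87*23 = (-2/5 - 11 + (1/5)*(-6)) - 2001 = (-2/5 - 11 - 6/5) - 2001 = -63/5 - 2001 = -10068/5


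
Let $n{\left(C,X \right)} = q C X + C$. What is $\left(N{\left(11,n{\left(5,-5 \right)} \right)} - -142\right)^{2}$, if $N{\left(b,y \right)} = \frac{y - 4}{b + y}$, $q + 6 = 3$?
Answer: $\frac{168948004}{8281} \approx 20402.0$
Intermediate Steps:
$q = -3$ ($q = -6 + 3 = -3$)
$n{\left(C,X \right)} = C - 3 C X$ ($n{\left(C,X \right)} = - 3 C X + C = C - 3 C X$)
$N{\left(b,y \right)} = \frac{-4 + y}{b + y}$
$\left(N{\left(11,n{\left(5,-5 \right)} \right)} - -142\right)^{2} = \left(\frac{-4 + 5 \left(1 - -15\right)}{11 + 5 \left(1 - -15\right)} - -142\right)^{2} = \left(\frac{-4 + 5 \left(1 + 15\right)}{11 + 5 \left(1 + 15\right)} + 142\right)^{2} = \left(\frac{-4 + 5 \cdot 16}{11 + 5 \cdot 16} + 142\right)^{2} = \left(\frac{-4 + 80}{11 + 80} + 142\right)^{2} = \left(\frac{1}{91} \cdot 76 + 142\right)^{2} = \left(\frac{76}{91} + 142\right)^{2} = \left(\frac{12998}{91}\right)^{2} = \frac{168948004}{8281}$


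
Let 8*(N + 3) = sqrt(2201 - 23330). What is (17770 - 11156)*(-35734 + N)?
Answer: -236364518 + 3307*I*sqrt(21129)/4 ≈ -2.3636e+8 + 1.2017e+5*I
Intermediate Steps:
N = -3 + I*sqrt(21129)/8 (N = -3 + sqrt(2201 - 23330)/8 = -3 + sqrt(-21129)/8 = -3 + (I*sqrt(21129))/8 = -3 + I*sqrt(21129)/8 ≈ -3.0 + 18.17*I)
(17770 - 11156)*(-35734 + N) = (17770 - 11156)*(-35734 + (-3 + I*sqrt(21129)/8)) = 6614*(-35737 + I*sqrt(21129)/8) = -236364518 + 3307*I*sqrt(21129)/4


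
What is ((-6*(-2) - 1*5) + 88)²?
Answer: 9025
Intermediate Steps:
((-6*(-2) - 1*5) + 88)² = ((12 - 5) + 88)² = (7 + 88)² = 95² = 9025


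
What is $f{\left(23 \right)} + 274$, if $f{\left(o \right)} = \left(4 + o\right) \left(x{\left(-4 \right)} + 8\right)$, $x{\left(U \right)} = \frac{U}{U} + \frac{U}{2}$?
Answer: $463$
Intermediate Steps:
$x{\left(U \right)} = 1 + \frac{U}{2}$ ($x{\left(U \right)} = 1 + U \frac{1}{2} = 1 + \frac{U}{2}$)
$f{\left(o \right)} = 28 + 7 o$ ($f{\left(o \right)} = \left(4 + o\right) \left(\left(1 + \frac{1}{2} \left(-4\right)\right) + 8\right) = \left(4 + o\right) \left(\left(1 - 2\right) + 8\right) = \left(4 + o\right) \left(-1 + 8\right) = \left(4 + o\right) 7 = 28 + 7 o$)
$f{\left(23 \right)} + 274 = \left(28 + 7 \cdot 23\right) + 274 = \left(28 + 161\right) + 274 = 189 + 274 = 463$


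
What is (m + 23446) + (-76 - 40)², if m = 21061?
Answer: 57963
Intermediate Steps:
(m + 23446) + (-76 - 40)² = (21061 + 23446) + (-76 - 40)² = 44507 + (-116)² = 44507 + 13456 = 57963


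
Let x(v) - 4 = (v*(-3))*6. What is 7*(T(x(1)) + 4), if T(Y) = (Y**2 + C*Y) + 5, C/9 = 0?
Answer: 1435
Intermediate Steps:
x(v) = 4 - 18*v (x(v) = 4 + (v*(-3))*6 = 4 - 3*v*6 = 4 - 18*v)
C = 0 (C = 9*0 = 0)
T(Y) = 5 + Y**2 (T(Y) = (Y**2 + 0*Y) + 5 = (Y**2 + 0) + 5 = Y**2 + 5 = 5 + Y**2)
7*(T(x(1)) + 4) = 7*((5 + (4 - 18*1)**2) + 4) = 7*((5 + (4 - 18)**2) + 4) = 7*((5 + (-14)**2) + 4) = 7*((5 + 196) + 4) = 7*(201 + 4) = 7*205 = 1435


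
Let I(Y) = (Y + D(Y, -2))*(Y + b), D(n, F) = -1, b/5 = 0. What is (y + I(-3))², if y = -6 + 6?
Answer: 144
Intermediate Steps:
b = 0 (b = 5*0 = 0)
y = 0
I(Y) = Y*(-1 + Y) (I(Y) = (Y - 1)*(Y + 0) = (-1 + Y)*Y = Y*(-1 + Y))
(y + I(-3))² = (0 - 3*(-1 - 3))² = (0 - 3*(-4))² = (0 + 12)² = 12² = 144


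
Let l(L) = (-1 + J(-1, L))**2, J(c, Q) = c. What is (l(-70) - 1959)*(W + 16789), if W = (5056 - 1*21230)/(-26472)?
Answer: -434454353905/13236 ≈ -3.2824e+7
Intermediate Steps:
W = 8087/13236 (W = (5056 - 21230)*(-1/26472) = -16174*(-1/26472) = 8087/13236 ≈ 0.61098)
l(L) = 4 (l(L) = (-1 - 1)**2 = (-2)**2 = 4)
(l(-70) - 1959)*(W + 16789) = (4 - 1959)*(8087/13236 + 16789) = -1955*222227291/13236 = -434454353905/13236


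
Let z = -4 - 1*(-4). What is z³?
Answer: 0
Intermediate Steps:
z = 0 (z = -4 + 4 = 0)
z³ = 0³ = 0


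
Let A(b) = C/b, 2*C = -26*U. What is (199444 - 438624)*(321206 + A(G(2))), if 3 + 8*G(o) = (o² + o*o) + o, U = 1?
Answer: -537757482840/7 ≈ -7.6822e+10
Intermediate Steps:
C = -13 (C = (-26*1)/2 = (½)*(-26) = -13)
G(o) = -3/8 + o²/4 + o/8 (G(o) = -3/8 + ((o² + o*o) + o)/8 = -3/8 + ((o² + o²) + o)/8 = -3/8 + (2*o² + o)/8 = -3/8 + (o + 2*o²)/8 = -3/8 + (o²/4 + o/8) = -3/8 + o²/4 + o/8)
A(b) = -13/b
(199444 - 438624)*(321206 + A(G(2))) = (199444 - 438624)*(321206 - 13/(-3/8 + (¼)*2² + (⅛)*2)) = -239180*(321206 - 13/(-3/8 + (¼)*4 + ¼)) = -239180*(321206 - 13/(-3/8 + 1 + ¼)) = -239180*(321206 - 13/7/8) = -239180*(321206 - 13*8/7) = -239180*(321206 - 104/7) = -239180*2248338/7 = -537757482840/7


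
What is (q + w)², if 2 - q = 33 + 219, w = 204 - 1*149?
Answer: 38025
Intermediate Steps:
w = 55 (w = 204 - 149 = 55)
q = -250 (q = 2 - (33 + 219) = 2 - 1*252 = 2 - 252 = -250)
(q + w)² = (-250 + 55)² = (-195)² = 38025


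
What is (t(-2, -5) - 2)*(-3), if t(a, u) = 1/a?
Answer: 15/2 ≈ 7.5000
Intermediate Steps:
t(a, u) = 1/a
(t(-2, -5) - 2)*(-3) = (1/(-2) - 2)*(-3) = (-½ - 2)*(-3) = -5/2*(-3) = 15/2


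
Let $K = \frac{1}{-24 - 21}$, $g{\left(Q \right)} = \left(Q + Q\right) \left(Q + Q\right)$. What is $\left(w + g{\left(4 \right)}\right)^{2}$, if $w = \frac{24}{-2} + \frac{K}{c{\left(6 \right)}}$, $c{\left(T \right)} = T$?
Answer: $\frac{197093521}{72900} \approx 2703.6$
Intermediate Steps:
$g{\left(Q \right)} = 4 Q^{2}$ ($g{\left(Q \right)} = 2 Q 2 Q = 4 Q^{2}$)
$K = - \frac{1}{45}$ ($K = \frac{1}{-45} = - \frac{1}{45} \approx -0.022222$)
$w = - \frac{3241}{270}$ ($w = \frac{24}{-2} - \frac{1}{45 \cdot 6} = 24 \left(- \frac{1}{2}\right) - \frac{1}{270} = -12 - \frac{1}{270} = - \frac{3241}{270} \approx -12.004$)
$\left(w + g{\left(4 \right)}\right)^{2} = \left(- \frac{3241}{270} + 4 \cdot 4^{2}\right)^{2} = \left(- \frac{3241}{270} + 4 \cdot 16\right)^{2} = \left(- \frac{3241}{270} + 64\right)^{2} = \left(\frac{14039}{270}\right)^{2} = \frac{197093521}{72900}$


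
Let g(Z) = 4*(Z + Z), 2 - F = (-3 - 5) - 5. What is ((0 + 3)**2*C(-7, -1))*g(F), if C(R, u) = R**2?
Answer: 52920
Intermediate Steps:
F = 15 (F = 2 - ((-3 - 5) - 5) = 2 - (-8 - 5) = 2 - 1*(-13) = 2 + 13 = 15)
g(Z) = 8*Z (g(Z) = 4*(2*Z) = 8*Z)
((0 + 3)**2*C(-7, -1))*g(F) = ((0 + 3)**2*(-7)**2)*(8*15) = (3**2*49)*120 = (9*49)*120 = 441*120 = 52920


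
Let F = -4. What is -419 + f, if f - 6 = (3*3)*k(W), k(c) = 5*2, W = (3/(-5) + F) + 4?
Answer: -323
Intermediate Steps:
W = -⅗ (W = (3/(-5) - 4) + 4 = (3*(-⅕) - 4) + 4 = (-⅗ - 4) + 4 = -23/5 + 4 = -⅗ ≈ -0.60000)
k(c) = 10
f = 96 (f = 6 + (3*3)*10 = 6 + 9*10 = 6 + 90 = 96)
-419 + f = -419 + 96 = -323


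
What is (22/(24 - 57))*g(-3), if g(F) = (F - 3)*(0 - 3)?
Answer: -12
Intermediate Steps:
g(F) = 9 - 3*F (g(F) = (-3 + F)*(-3) = 9 - 3*F)
(22/(24 - 57))*g(-3) = (22/(24 - 57))*(9 - 3*(-3)) = (22/(-33))*(9 + 9) = -1/33*22*18 = -⅔*18 = -12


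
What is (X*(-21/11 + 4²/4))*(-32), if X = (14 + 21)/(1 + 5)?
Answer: -12880/33 ≈ -390.30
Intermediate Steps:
X = 35/6 ≈ 5.8333
(X*(-21/11 + 4²/4))*(-32) = (35*(-21/11 + 4²/4)/6)*(-32) = (35*(-21*1/11 + 16*(¼))/6)*(-32) = (35*(-21/11 + 4)/6)*(-32) = ((35/6)*(23/11))*(-32) = (805/66)*(-32) = -12880/33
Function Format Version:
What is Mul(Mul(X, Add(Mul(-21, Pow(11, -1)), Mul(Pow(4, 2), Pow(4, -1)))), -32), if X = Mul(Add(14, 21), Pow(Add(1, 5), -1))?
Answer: Rational(-12880, 33) ≈ -390.30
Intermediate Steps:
X = Rational(35, 6) (X = Mul(35, Pow(6, -1)) = Mul(35, Rational(1, 6)) = Rational(35, 6) ≈ 5.8333)
Mul(Mul(X, Add(Mul(-21, Pow(11, -1)), Mul(Pow(4, 2), Pow(4, -1)))), -32) = Mul(Mul(Rational(35, 6), Add(Mul(-21, Pow(11, -1)), Mul(Pow(4, 2), Pow(4, -1)))), -32) = Mul(Mul(Rational(35, 6), Add(Mul(-21, Rational(1, 11)), Mul(16, Rational(1, 4)))), -32) = Mul(Mul(Rational(35, 6), Add(Rational(-21, 11), 4)), -32) = Mul(Mul(Rational(35, 6), Rational(23, 11)), -32) = Mul(Rational(805, 66), -32) = Rational(-12880, 33)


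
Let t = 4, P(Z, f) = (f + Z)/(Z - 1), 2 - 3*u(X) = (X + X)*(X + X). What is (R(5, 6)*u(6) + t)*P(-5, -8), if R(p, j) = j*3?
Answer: -5512/3 ≈ -1837.3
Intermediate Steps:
u(X) = ⅔ - 4*X²/3 (u(X) = ⅔ - (X + X)*(X + X)/3 = ⅔ - 2*X*2*X/3 = ⅔ - 4*X²/3)
R(p, j) = 3*j
P(Z, f) = (Z + f)/(-1 + Z)
(R(5, 6)*u(6) + t)*P(-5, -8) = ((3*6)*(⅔ - 4/3*6²) + 4)*((-5 - 8)/(-1 - 5)) = (18*(⅔ - 4/3*36) + 4)*(-13/(-6)) = (18*(⅔ - 48) + 4)*(-⅙*(-13)) = (18*(-142/3) + 4)*(13/6) = (-852 + 4)*(13/6) = -848*13/6 = -5512/3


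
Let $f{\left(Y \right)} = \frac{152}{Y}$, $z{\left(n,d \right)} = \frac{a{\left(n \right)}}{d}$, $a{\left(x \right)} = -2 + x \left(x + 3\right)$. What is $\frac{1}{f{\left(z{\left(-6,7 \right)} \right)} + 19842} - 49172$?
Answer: $- \frac{1957881522}{39817} \approx -49172.0$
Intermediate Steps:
$a{\left(x \right)} = -2 + x \left(3 + x\right)$
$z{\left(n,d \right)} = \frac{-2 + n^{2} + 3 n}{d}$
$\frac{1}{f{\left(z{\left(-6,7 \right)} \right)} + 19842} - 49172 = \frac{1}{\frac{152}{\frac{1}{7} \left(-2 + \left(-6\right)^{2} + 3 \left(-6\right)\right)} + 19842} - 49172 = \frac{1}{\frac{152}{\frac{1}{7} \left(-2 + 36 - 18\right)} + 19842} - 49172 = \frac{1}{\frac{152}{\frac{1}{7} \cdot 16} + 19842} - 49172 = \frac{1}{\frac{152}{\frac{16}{7}} + 19842} - 49172 = \frac{1}{152 \cdot \frac{7}{16} + 19842} - 49172 = \frac{1}{\frac{133}{2} + 19842} - 49172 = \frac{1}{\frac{39817}{2}} - 49172 = \frac{2}{39817} - 49172 = - \frac{1957881522}{39817}$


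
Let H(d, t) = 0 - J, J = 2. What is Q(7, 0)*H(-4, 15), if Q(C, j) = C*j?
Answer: 0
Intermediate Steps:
H(d, t) = -2 (H(d, t) = 0 - 1*2 = 0 - 2 = -2)
Q(7, 0)*H(-4, 15) = (7*0)*(-2) = 0*(-2) = 0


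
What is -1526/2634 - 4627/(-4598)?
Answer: 2585485/6055566 ≈ 0.42696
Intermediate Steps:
-1526/2634 - 4627/(-4598) = -1526*1/2634 - 4627*(-1/4598) = -763/1317 + 4627/4598 = 2585485/6055566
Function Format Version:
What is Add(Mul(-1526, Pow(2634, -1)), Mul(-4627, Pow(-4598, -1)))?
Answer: Rational(2585485, 6055566) ≈ 0.42696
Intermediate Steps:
Add(Mul(-1526, Pow(2634, -1)), Mul(-4627, Pow(-4598, -1))) = Add(Mul(-1526, Rational(1, 2634)), Mul(-4627, Rational(-1, 4598))) = Add(Rational(-763, 1317), Rational(4627, 4598)) = Rational(2585485, 6055566)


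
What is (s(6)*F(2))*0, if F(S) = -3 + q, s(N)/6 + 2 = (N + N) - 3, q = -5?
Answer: 0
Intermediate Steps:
s(N) = -30 + 12*N (s(N) = -12 + 6*((N + N) - 3) = -12 + 6*(2*N - 3) = -12 + 6*(-3 + 2*N) = -12 + (-18 + 12*N) = -30 + 12*N)
F(S) = -8 (F(S) = -3 - 5 = -8)
(s(6)*F(2))*0 = ((-30 + 12*6)*(-8))*0 = ((-30 + 72)*(-8))*0 = (42*(-8))*0 = -336*0 = 0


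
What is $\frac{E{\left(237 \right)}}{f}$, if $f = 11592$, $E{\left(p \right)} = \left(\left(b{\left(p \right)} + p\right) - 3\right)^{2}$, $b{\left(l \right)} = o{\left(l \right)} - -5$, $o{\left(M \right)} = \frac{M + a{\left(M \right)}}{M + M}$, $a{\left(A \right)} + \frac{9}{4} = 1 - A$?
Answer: $\frac{205334953321}{41671107072} \approx 4.9275$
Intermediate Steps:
$a{\left(A \right)} = - \frac{5}{4} - A$ ($a{\left(A \right)} = - \frac{9}{4} - \left(-1 + A\right) = - \frac{5}{4} - A$)
$o{\left(M \right)} = - \frac{5}{8 M}$ ($o{\left(M \right)} = \frac{M - \left(\frac{5}{4} + M\right)}{M + M} = - \frac{5}{4 \cdot 2 M} = - \frac{5 \frac{1}{2 M}}{4} = - \frac{5}{8 M}$)
$b{\left(l \right)} = 5 - \frac{5}{8 l}$ ($b{\left(l \right)} = - \frac{5}{8 l} - -5 = - \frac{5}{8 l} + 5 = 5 - \frac{5}{8 l}$)
$E{\left(p \right)} = \left(2 + p - \frac{5}{8 p}\right)^{2}$ ($E{\left(p \right)} = \left(\left(\left(5 - \frac{5}{8 p}\right) + p\right) - 3\right)^{2} = \left(\left(5 + p - \frac{5}{8 p}\right) - 3\right)^{2} = \left(2 + p - \frac{5}{8 p}\right)^{2}$)
$\frac{E{\left(237 \right)}}{f} = \frac{\frac{1}{64} \cdot \frac{1}{56169} \left(-5 + 8 \cdot 237 \left(2 + 237\right)\right)^{2}}{11592} = \frac{1}{64} \cdot \frac{1}{56169} \left(-5 + 8 \cdot 237 \cdot 239\right)^{2} \cdot \frac{1}{11592} = \frac{1}{64} \cdot \frac{1}{56169} \left(-5 + 453144\right)^{2} \cdot \frac{1}{11592} = \frac{1}{64} \cdot \frac{1}{56169} \cdot 453139^{2} \cdot \frac{1}{11592} = \frac{1}{64} \cdot \frac{1}{56169} \cdot 205334953321 \cdot \frac{1}{11592} = \frac{205334953321}{3594816} \cdot \frac{1}{11592} = \frac{205334953321}{41671107072}$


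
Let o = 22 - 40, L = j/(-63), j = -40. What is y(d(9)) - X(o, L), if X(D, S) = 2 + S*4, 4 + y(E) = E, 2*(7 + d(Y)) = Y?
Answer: -1391/126 ≈ -11.040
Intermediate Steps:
d(Y) = -7 + Y/2
y(E) = -4 + E
L = 40/63 (L = -40/(-63) = -40*(-1/63) = 40/63 ≈ 0.63492)
o = -18
X(D, S) = 2 + 4*S
y(d(9)) - X(o, L) = (-4 + (-7 + (½)*9)) - (2 + 4*(40/63)) = (-4 + (-7 + 9/2)) - (2 + 160/63) = (-4 - 5/2) - 1*286/63 = -13/2 - 286/63 = -1391/126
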